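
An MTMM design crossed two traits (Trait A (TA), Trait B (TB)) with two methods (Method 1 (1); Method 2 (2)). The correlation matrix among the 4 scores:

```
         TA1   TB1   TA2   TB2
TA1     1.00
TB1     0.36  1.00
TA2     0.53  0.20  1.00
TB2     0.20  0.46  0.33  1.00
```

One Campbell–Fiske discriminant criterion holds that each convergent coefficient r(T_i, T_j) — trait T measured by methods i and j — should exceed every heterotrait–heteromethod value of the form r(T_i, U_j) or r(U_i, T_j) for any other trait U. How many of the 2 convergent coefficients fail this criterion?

0

Each convergent coefficient versus the relevant comparison correlations:
TA (methods 1·2): 0.53 vs {0.20, 0.20} → pass.
TB (methods 1·2): 0.46 vs {0.20, 0.20} → pass.
0 of 2 fail.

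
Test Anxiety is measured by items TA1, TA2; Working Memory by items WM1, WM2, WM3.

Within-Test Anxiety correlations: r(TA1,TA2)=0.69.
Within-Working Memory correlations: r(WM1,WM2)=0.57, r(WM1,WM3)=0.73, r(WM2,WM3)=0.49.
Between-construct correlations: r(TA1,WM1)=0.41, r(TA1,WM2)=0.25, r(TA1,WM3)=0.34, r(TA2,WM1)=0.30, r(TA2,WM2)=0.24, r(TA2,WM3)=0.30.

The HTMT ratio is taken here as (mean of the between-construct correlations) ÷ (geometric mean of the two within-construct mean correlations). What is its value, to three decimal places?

0.478

Mean heterotrait r = 1.84/6 = 0.3067.
Mean within-TA = 0.69/1 = 0.6900; mean within-WM = 1.79/3 = 0.5967.
Geometric mean = √(0.6900 × 0.5967) = 0.6417.
HTMT = 0.3067 / 0.6417 = 0.478.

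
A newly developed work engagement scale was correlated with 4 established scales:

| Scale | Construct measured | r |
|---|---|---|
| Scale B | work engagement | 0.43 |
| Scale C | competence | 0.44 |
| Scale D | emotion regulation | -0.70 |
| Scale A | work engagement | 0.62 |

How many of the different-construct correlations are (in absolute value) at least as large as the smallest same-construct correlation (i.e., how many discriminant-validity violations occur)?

Convergent (same construct = work engagement): Scale B, Scale A.
Smallest convergent = 0.43. Discriminant |r|: 0.44, 0.70; count ≥ 0.43 → 2.

2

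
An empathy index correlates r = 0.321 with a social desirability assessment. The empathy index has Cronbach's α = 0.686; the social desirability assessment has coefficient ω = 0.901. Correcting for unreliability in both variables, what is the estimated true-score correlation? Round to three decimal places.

r_true = r_obs / √(r_xx · r_yy) = 0.321 / √(0.686 × 0.901) = 0.321 / √0.618086 = 0.321 / 0.7862 ≈ 0.408.

0.408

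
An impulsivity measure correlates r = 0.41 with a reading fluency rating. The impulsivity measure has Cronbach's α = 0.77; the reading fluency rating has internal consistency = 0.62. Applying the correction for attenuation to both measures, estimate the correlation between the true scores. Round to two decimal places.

r_true = r_obs / √(r_xx · r_yy) = 0.41 / √(0.77 × 0.62) = 0.41 / √0.4774 = 0.41 / 0.6909 ≈ 0.59.

0.59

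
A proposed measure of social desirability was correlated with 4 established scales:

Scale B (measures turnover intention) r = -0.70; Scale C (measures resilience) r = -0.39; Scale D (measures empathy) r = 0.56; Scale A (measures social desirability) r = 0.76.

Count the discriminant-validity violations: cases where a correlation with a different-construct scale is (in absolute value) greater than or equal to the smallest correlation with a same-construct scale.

0

Convergent (same construct = social desirability): Scale A.
Smallest convergent = 0.76. Discriminant |r|: 0.70, 0.39, 0.56; count ≥ 0.76 → 0.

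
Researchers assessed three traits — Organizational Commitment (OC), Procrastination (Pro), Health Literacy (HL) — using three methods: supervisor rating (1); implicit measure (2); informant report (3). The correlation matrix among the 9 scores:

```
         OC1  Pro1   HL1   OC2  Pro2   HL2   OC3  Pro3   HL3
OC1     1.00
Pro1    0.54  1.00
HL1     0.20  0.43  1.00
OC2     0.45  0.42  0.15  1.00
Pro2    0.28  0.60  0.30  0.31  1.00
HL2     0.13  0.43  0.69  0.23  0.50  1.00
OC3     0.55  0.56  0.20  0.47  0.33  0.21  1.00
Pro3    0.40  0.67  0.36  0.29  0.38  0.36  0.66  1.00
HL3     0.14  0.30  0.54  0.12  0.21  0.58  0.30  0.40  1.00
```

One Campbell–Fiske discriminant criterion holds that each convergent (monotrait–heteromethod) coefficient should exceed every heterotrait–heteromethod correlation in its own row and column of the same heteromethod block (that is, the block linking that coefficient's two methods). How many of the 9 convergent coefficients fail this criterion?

Convergent coefficients and their comparison sets:
OC (methods 1·2): 0.45 vs {0.28, 0.42, 0.13, 0.15} → pass.
OC (methods 1·3): 0.55 vs {0.40, 0.56, 0.14, 0.20} → fail.
OC (methods 2·3): 0.47 vs {0.29, 0.33, 0.12, 0.21} → pass.
Pro (methods 1·2): 0.60 vs {0.42, 0.28, 0.43, 0.30} → pass.
Pro (methods 1·3): 0.67 vs {0.56, 0.40, 0.30, 0.36} → pass.
Pro (methods 2·3): 0.38 vs {0.33, 0.29, 0.21, 0.36} → pass.
HL (methods 1·2): 0.69 vs {0.15, 0.13, 0.30, 0.43} → pass.
HL (methods 1·3): 0.54 vs {0.20, 0.14, 0.36, 0.30} → pass.
HL (methods 2·3): 0.58 vs {0.21, 0.12, 0.36, 0.21} → pass.
1 of 9 fail.

1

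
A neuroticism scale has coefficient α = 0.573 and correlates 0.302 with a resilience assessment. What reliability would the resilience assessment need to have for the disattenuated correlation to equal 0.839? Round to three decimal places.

0.226

r_true = r_obs / √(r_xx · r_yy) ⇒ 0.839 = 0.302 / √(0.573 · r_yy).
√(0.573 · r_yy) = 0.302 / 0.839 = 0.3600; 0.573 · r_yy = 0.1296; r_yy = 0.1296 / 0.573 ≈ 0.226.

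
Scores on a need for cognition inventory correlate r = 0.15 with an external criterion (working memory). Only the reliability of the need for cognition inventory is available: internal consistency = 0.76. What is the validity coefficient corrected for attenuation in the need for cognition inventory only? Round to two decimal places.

Single correction: r_c = r_obs / √r_xx = 0.15 / √0.76 = 0.15 / 0.8718 ≈ 0.17.

0.17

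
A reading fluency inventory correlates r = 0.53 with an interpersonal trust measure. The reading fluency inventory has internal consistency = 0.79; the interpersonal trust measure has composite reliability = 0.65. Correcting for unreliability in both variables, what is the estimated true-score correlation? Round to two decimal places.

r_true = r_obs / √(r_xx · r_yy) = 0.53 / √(0.79 × 0.65) = 0.53 / √0.5135 = 0.53 / 0.7166 ≈ 0.74.

0.74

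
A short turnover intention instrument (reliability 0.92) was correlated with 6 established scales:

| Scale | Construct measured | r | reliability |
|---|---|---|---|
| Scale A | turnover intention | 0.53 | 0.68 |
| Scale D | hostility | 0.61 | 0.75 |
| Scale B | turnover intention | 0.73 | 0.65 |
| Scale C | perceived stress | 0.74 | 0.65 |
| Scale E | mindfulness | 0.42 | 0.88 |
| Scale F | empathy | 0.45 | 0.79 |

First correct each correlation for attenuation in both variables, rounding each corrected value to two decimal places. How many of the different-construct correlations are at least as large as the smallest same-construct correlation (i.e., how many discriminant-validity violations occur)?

Disattenuated r (r / √(r_scale · r_new)):
  Scale A (conv): 0.53 / √(0.68·0.92) = 0.67
  Scale D (disc): 0.61 / √(0.75·0.92) = 0.73
  Scale B (conv): 0.73 / √(0.65·0.92) = 0.94
  Scale C (disc): 0.74 / √(0.65·0.92) = 0.96
  Scale E (disc): 0.42 / √(0.88·0.92) = 0.47
  Scale F (disc): 0.45 / √(0.79·0.92) = 0.53
Smallest convergent = 0.67. Discriminant values: 0.73, 0.96, 0.47, 0.53; count ≥ 0.67 → 2.

2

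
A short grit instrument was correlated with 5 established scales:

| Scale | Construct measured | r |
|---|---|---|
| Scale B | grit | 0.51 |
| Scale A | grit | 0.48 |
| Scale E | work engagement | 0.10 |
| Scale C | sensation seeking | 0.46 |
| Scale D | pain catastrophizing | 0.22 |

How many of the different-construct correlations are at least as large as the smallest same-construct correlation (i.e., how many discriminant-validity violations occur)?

0

Convergent (same construct = grit): Scale B, Scale A.
Smallest convergent = 0.48. Discriminant values: 0.10, 0.46, 0.22; count ≥ 0.48 → 0.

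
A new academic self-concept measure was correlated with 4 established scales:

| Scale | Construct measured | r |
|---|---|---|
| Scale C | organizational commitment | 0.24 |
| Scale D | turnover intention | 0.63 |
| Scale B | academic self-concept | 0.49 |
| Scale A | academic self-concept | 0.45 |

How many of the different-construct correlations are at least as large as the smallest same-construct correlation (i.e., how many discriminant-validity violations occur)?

1

Convergent (same construct = academic self-concept): Scale B, Scale A.
Smallest convergent = 0.45. Discriminant values: 0.24, 0.63; count ≥ 0.45 → 1.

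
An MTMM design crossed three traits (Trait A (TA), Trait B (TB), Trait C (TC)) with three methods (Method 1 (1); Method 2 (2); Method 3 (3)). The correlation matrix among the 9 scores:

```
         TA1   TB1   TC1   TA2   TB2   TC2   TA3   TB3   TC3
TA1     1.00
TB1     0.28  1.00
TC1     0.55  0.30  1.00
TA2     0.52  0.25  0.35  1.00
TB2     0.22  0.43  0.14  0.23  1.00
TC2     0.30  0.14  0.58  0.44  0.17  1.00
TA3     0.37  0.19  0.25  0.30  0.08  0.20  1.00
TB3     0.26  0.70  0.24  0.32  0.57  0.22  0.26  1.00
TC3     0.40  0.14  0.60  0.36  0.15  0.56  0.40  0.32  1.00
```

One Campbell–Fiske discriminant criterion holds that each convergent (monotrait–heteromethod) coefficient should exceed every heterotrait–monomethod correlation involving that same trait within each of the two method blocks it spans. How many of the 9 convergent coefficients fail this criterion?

3

Convergent coefficients and their comparison sets:
TA (methods 1·2): 0.52 vs {0.28, 0.23, 0.55, 0.44} → fail.
TA (methods 1·3): 0.37 vs {0.28, 0.26, 0.55, 0.40} → fail.
TA (methods 2·3): 0.30 vs {0.23, 0.26, 0.44, 0.40} → fail.
TB (methods 1·2): 0.43 vs {0.28, 0.23, 0.30, 0.17} → pass.
TB (methods 1·3): 0.70 vs {0.28, 0.26, 0.30, 0.32} → pass.
TB (methods 2·3): 0.57 vs {0.23, 0.26, 0.17, 0.32} → pass.
TC (methods 1·2): 0.58 vs {0.55, 0.44, 0.30, 0.17} → pass.
TC (methods 1·3): 0.60 vs {0.55, 0.40, 0.30, 0.32} → pass.
TC (methods 2·3): 0.56 vs {0.44, 0.40, 0.17, 0.32} → pass.
3 of 9 fail.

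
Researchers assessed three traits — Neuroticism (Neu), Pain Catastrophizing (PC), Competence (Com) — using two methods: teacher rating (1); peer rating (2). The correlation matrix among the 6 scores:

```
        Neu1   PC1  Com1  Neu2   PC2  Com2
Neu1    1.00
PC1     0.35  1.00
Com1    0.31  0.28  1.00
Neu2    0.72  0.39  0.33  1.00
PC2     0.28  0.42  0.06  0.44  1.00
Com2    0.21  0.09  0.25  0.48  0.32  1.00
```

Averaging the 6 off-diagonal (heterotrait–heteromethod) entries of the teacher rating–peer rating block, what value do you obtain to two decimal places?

HTHM values (method 1 × method 2): 0.28, 0.21, 0.39, 0.09, 0.33, 0.06; mean = 1.36/6 = 0.23.

0.23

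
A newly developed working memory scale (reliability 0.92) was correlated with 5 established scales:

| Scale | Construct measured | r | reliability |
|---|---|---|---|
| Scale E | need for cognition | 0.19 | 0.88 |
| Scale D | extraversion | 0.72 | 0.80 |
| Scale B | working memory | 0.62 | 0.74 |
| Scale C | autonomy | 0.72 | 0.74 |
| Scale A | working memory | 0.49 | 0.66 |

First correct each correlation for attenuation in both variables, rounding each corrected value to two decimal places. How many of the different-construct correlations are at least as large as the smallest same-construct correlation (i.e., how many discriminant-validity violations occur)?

2

Disattenuated r (r / √(r_scale · r_new)):
  Scale E (disc): 0.19 / √(0.88·0.92) = 0.21
  Scale D (disc): 0.72 / √(0.80·0.92) = 0.84
  Scale B (conv): 0.62 / √(0.74·0.92) = 0.75
  Scale C (disc): 0.72 / √(0.74·0.92) = 0.87
  Scale A (conv): 0.49 / √(0.66·0.92) = 0.63
Smallest convergent = 0.63. Discriminant values: 0.21, 0.84, 0.87; count ≥ 0.63 → 2.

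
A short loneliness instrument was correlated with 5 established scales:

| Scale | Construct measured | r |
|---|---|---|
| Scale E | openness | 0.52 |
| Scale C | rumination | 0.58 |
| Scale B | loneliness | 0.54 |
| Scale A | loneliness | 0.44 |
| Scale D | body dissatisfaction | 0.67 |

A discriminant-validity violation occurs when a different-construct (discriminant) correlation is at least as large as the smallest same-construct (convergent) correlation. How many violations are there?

3

Convergent (same construct = loneliness): Scale B, Scale A.
Smallest convergent = 0.44. Discriminant values: 0.52, 0.58, 0.67; count ≥ 0.44 → 3.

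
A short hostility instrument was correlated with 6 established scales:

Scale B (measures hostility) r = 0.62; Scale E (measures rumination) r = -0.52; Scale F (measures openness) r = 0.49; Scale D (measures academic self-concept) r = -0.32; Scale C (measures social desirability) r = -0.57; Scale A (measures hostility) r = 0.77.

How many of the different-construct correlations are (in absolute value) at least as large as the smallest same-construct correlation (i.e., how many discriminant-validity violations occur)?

Convergent (same construct = hostility): Scale B, Scale A.
Smallest convergent = 0.62. Discriminant |r|: 0.52, 0.49, 0.32, 0.57; count ≥ 0.62 → 0.

0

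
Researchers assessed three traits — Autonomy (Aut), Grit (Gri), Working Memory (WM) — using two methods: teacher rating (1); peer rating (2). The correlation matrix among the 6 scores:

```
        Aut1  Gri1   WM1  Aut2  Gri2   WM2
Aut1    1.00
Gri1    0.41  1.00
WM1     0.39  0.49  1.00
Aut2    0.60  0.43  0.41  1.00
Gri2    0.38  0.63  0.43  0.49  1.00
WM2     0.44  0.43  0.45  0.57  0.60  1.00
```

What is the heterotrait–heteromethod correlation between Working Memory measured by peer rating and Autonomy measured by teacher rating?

0.44

Different traits and methods: r(WM2, Aut1) = 0.44.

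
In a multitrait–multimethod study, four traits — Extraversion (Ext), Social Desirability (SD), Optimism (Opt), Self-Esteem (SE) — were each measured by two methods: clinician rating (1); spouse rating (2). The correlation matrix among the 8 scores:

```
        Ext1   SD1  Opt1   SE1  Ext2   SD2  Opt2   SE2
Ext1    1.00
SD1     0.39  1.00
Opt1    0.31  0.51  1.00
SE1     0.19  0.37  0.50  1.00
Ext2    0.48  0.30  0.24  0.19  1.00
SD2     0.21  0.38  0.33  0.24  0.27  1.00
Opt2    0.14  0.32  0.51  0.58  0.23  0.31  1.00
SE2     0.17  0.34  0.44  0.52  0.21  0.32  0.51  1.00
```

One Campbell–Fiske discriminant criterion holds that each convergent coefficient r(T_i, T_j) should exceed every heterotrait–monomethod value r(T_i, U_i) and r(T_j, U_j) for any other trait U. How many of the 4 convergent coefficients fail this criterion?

Checking each validity diagonal entry against its comparison values:
Ext (methods 1·2): 0.48 vs {0.39, 0.27, 0.31, 0.23, 0.19, 0.21} → pass.
SD (methods 1·2): 0.38 vs {0.39, 0.27, 0.51, 0.31, 0.37, 0.32} → fail.
Opt (methods 1·2): 0.51 vs {0.31, 0.23, 0.51, 0.31, 0.50, 0.51} → fail.
SE (methods 1·2): 0.52 vs {0.19, 0.21, 0.37, 0.32, 0.50, 0.51} → pass.
2 of 4 fail.

2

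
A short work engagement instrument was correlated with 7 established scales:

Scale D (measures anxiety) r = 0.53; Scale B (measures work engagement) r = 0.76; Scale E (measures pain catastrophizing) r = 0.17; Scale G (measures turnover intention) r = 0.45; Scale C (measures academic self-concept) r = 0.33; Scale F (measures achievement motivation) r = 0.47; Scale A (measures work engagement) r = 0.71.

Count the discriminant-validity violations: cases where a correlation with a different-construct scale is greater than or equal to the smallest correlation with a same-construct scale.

0

Convergent (same construct = work engagement): Scale B, Scale A.
Smallest convergent = 0.71. Discriminant values: 0.53, 0.17, 0.45, 0.33, 0.47; count ≥ 0.71 → 0.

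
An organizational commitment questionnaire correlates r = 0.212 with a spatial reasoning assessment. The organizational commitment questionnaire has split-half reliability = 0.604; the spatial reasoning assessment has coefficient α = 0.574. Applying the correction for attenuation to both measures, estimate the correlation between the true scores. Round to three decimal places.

0.360

r_true = r_obs / √(r_xx · r_yy) = 0.212 / √(0.604 × 0.574) = 0.212 / √0.346696 = 0.212 / 0.5888 ≈ 0.360.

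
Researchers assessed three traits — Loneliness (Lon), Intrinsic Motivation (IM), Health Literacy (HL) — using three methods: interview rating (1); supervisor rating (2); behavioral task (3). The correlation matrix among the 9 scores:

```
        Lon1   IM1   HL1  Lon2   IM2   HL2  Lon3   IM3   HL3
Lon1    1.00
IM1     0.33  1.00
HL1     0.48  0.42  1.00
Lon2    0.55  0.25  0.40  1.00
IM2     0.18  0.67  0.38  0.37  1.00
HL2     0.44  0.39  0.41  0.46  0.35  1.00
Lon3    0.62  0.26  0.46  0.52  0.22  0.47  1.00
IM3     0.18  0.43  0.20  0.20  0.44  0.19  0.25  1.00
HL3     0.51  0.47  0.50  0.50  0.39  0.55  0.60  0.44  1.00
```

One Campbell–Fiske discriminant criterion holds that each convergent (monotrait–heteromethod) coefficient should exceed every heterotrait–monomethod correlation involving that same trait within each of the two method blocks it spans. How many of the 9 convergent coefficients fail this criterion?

6

Convergent coefficients and their comparison sets:
Lon (methods 1·2): 0.55 vs {0.33, 0.37, 0.48, 0.46} → pass.
Lon (methods 1·3): 0.62 vs {0.33, 0.25, 0.48, 0.60} → pass.
Lon (methods 2·3): 0.52 vs {0.37, 0.25, 0.46, 0.60} → fail.
IM (methods 1·2): 0.67 vs {0.33, 0.37, 0.42, 0.35} → pass.
IM (methods 1·3): 0.43 vs {0.33, 0.25, 0.42, 0.44} → fail.
IM (methods 2·3): 0.44 vs {0.37, 0.25, 0.35, 0.44} → fail.
HL (methods 1·2): 0.41 vs {0.48, 0.46, 0.42, 0.35} → fail.
HL (methods 1·3): 0.50 vs {0.48, 0.60, 0.42, 0.44} → fail.
HL (methods 2·3): 0.55 vs {0.46, 0.60, 0.35, 0.44} → fail.
6 of 9 fail.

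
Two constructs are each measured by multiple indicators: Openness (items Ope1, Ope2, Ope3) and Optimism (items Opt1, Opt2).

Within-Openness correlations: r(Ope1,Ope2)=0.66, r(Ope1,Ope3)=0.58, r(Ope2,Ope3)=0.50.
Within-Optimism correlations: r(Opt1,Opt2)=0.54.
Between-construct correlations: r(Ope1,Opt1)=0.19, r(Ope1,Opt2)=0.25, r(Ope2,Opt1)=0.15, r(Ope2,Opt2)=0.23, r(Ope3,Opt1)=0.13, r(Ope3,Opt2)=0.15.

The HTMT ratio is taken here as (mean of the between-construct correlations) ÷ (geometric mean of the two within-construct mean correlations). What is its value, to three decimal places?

Mean between = 1.10/6 = 0.1833.
Mean within-Ope = 1.74/3 = 0.5800; mean within-Opt = 0.54/1 = 0.5400.
Geometric mean = √(0.5800 × 0.5400) = 0.5596.
HTMT = 0.1833 / 0.5596 = 0.328.

0.328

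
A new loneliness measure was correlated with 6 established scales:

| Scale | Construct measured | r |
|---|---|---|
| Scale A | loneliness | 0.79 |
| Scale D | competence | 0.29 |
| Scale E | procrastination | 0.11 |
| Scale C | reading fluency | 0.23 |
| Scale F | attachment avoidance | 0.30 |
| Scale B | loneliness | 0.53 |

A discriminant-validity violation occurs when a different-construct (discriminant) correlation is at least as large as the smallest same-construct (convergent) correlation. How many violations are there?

Convergent (same construct = loneliness): Scale A, Scale B.
Smallest convergent = 0.53. Discriminant values: 0.29, 0.11, 0.23, 0.30; count ≥ 0.53 → 0.

0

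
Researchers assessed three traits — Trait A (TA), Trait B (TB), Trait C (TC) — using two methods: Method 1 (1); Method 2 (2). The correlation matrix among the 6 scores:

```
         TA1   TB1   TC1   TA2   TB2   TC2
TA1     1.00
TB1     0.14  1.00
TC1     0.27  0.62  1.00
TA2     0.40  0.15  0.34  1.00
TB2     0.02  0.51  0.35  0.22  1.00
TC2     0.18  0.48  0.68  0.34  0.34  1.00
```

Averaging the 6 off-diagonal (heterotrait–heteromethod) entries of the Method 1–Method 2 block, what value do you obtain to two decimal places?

HTHM values (method 1 × method 2): 0.02, 0.18, 0.15, 0.48, 0.34, 0.35; mean = 1.52/6 = 0.25.

0.25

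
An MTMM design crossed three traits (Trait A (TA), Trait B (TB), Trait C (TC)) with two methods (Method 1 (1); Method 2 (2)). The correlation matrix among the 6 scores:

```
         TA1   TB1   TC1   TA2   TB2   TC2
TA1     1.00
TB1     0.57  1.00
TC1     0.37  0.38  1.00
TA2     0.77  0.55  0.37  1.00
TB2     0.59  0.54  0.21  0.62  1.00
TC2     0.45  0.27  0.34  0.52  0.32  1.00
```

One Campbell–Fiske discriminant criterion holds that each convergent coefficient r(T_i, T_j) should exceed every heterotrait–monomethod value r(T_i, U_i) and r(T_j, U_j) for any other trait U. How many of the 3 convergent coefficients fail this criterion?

2

Convergent coefficients and their comparison sets:
TA (methods 1·2): 0.77 vs {0.57, 0.62, 0.37, 0.52} → pass.
TB (methods 1·2): 0.54 vs {0.57, 0.62, 0.38, 0.32} → fail.
TC (methods 1·2): 0.34 vs {0.37, 0.52, 0.38, 0.32} → fail.
2 of 3 fail.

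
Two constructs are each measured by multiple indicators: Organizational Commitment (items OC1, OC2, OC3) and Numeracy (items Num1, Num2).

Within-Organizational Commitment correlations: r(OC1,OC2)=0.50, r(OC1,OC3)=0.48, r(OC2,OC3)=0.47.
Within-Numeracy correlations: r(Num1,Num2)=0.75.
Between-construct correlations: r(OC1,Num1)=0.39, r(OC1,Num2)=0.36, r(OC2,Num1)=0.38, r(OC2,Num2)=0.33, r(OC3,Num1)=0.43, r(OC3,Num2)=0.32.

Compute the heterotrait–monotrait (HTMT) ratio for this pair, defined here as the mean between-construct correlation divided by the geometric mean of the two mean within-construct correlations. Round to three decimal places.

0.612

Mean heterotrait r = 2.21/6 = 0.3683.
Mean within-OC = 1.45/3 = 0.4833; mean within-Num = 0.75/1 = 0.7500.
Geometric mean = √(0.4833 × 0.7500) = 0.6021.
HTMT = 0.3683 / 0.6021 = 0.612.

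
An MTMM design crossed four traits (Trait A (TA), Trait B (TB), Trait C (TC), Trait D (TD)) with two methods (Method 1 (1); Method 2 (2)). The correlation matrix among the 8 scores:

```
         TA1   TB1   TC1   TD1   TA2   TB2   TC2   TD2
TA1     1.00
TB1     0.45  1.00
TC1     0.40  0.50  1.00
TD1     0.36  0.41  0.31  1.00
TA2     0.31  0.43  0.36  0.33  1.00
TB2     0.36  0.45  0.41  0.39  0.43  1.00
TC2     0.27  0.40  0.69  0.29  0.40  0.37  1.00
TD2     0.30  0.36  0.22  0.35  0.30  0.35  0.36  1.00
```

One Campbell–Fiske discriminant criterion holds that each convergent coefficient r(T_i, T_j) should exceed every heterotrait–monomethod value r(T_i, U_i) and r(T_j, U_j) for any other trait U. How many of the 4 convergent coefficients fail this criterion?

Checking each validity diagonal entry against its comparison values:
TA (methods 1·2): 0.31 vs {0.45, 0.43, 0.40, 0.40, 0.36, 0.30} → fail.
TB (methods 1·2): 0.45 vs {0.45, 0.43, 0.50, 0.37, 0.41, 0.35} → fail.
TC (methods 1·2): 0.69 vs {0.40, 0.40, 0.50, 0.37, 0.31, 0.36} → pass.
TD (methods 1·2): 0.35 vs {0.36, 0.30, 0.41, 0.35, 0.31, 0.36} → fail.
3 of 4 fail.

3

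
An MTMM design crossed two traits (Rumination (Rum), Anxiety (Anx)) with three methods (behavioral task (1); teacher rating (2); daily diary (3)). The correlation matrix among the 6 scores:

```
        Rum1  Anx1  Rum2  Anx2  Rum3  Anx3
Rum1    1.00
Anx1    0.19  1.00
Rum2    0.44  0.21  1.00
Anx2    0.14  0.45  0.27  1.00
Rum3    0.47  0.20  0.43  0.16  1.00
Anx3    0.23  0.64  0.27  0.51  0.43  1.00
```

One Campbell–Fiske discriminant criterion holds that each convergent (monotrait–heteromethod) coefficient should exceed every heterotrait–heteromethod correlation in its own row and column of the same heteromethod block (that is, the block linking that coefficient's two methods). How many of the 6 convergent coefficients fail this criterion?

0

Convergent coefficients and their comparison sets:
Rum (methods 1·2): 0.44 vs {0.14, 0.21} → pass.
Rum (methods 1·3): 0.47 vs {0.23, 0.20} → pass.
Rum (methods 2·3): 0.43 vs {0.27, 0.16} → pass.
Anx (methods 1·2): 0.45 vs {0.21, 0.14} → pass.
Anx (methods 1·3): 0.64 vs {0.20, 0.23} → pass.
Anx (methods 2·3): 0.51 vs {0.16, 0.27} → pass.
0 of 6 fail.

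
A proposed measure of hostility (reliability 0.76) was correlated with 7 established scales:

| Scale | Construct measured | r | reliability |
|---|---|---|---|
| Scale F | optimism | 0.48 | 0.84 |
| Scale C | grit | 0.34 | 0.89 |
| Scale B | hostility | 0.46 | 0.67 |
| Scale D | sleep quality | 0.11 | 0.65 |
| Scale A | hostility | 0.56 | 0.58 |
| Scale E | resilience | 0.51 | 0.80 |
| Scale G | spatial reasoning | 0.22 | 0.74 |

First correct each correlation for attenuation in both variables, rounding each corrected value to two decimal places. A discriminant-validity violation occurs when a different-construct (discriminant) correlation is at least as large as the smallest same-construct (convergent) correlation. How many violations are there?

Disattenuated r (r / √(r_scale · r_new)):
  Scale F (disc): 0.48 / √(0.84·0.76) = 0.60
  Scale C (disc): 0.34 / √(0.89·0.76) = 0.41
  Scale B (conv): 0.46 / √(0.67·0.76) = 0.64
  Scale D (disc): 0.11 / √(0.65·0.76) = 0.16
  Scale A (conv): 0.56 / √(0.58·0.76) = 0.84
  Scale E (disc): 0.51 / √(0.80·0.76) = 0.65
  Scale G (disc): 0.22 / √(0.74·0.76) = 0.29
Smallest convergent = 0.64. Discriminant values: 0.60, 0.41, 0.16, 0.65, 0.29; count ≥ 0.64 → 1.

1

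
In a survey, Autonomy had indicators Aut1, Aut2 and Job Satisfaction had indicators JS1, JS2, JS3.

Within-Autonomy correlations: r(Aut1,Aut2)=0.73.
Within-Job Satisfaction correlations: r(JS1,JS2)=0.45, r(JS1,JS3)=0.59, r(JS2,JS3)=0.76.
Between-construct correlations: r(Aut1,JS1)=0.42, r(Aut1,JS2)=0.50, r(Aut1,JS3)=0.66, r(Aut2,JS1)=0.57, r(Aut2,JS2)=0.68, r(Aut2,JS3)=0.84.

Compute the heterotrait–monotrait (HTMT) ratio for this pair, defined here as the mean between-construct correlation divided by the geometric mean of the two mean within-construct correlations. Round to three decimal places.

Between-construct mean = 3.67/6 = 0.6117.
Mean within-Aut = 0.73/1 = 0.7300; mean within-JS = 1.80/3 = 0.6000.
Geometric mean = √(0.7300 × 0.6000) = 0.6618.
HTMT = 0.6117 / 0.6618 = 0.924.

0.924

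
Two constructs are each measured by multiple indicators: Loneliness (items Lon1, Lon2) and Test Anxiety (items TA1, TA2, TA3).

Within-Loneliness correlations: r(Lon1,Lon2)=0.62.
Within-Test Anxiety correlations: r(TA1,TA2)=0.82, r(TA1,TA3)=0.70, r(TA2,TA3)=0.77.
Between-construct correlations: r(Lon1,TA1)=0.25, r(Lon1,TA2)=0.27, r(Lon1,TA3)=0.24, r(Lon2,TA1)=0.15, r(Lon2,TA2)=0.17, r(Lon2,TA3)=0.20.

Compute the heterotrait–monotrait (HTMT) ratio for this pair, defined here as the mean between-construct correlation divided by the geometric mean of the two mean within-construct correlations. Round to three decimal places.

0.310

Mean heterotrait r = 1.28/6 = 0.2133.
Mean within-Lon = 0.62/1 = 0.6200; mean within-TA = 2.29/3 = 0.7633.
Geometric mean = √(0.6200 × 0.7633) = 0.6879.
HTMT = 0.2133 / 0.6879 = 0.310.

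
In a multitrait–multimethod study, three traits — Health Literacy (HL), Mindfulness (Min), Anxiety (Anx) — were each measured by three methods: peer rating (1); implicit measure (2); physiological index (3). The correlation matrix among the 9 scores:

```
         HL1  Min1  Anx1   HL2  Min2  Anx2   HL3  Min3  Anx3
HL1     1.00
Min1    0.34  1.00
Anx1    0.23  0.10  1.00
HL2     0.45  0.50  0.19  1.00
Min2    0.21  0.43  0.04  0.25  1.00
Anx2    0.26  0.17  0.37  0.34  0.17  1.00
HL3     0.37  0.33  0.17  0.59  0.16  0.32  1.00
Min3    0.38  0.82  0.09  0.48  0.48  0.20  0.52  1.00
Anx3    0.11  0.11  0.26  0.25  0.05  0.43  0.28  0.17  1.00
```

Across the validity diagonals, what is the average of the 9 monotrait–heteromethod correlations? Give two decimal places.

0.47

Convergent values: 0.45, 0.37, 0.59, 0.43, 0.82, 0.48, 0.37, 0.26, 0.43; mean = 4.20/9 = 0.47.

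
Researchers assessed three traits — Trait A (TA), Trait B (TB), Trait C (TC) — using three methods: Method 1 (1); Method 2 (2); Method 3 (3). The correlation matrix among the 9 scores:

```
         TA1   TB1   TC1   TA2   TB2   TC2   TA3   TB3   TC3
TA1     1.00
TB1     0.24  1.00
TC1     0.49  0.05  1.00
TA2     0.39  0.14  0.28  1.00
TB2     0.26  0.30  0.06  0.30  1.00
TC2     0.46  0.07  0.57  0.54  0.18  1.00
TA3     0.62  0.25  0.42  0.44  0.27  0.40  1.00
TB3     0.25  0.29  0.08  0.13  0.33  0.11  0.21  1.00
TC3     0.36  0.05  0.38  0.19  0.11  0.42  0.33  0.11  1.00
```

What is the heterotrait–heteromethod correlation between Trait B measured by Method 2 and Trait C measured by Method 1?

Different traits and methods: r(TB2, TC1) = 0.06.

0.06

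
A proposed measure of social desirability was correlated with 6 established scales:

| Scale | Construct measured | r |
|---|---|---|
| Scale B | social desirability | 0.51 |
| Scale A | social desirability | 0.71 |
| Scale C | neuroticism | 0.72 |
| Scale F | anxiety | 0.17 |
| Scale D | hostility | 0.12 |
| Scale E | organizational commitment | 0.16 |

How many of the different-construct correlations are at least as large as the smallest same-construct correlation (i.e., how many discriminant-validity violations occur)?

1

Convergent (same construct = social desirability): Scale B, Scale A.
Smallest convergent = 0.51. Discriminant values: 0.72, 0.17, 0.12, 0.16; count ≥ 0.51 → 1.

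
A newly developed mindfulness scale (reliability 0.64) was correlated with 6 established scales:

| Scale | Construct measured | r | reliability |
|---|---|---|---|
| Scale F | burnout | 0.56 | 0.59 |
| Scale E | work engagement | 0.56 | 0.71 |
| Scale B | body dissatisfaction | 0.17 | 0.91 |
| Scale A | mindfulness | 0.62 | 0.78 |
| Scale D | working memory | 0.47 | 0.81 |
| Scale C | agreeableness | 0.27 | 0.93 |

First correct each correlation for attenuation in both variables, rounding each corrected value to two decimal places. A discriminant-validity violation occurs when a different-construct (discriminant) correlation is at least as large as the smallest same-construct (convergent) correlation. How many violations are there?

1

Disattenuated r (r / √(r_scale · r_new)):
  Scale F (disc): 0.56 / √(0.59·0.64) = 0.91
  Scale E (disc): 0.56 / √(0.71·0.64) = 0.83
  Scale B (disc): 0.17 / √(0.91·0.64) = 0.22
  Scale A (conv): 0.62 / √(0.78·0.64) = 0.88
  Scale D (disc): 0.47 / √(0.81·0.64) = 0.65
  Scale C (disc): 0.27 / √(0.93·0.64) = 0.35
Smallest convergent = 0.88. Discriminant values: 0.91, 0.83, 0.22, 0.65, 0.35; count ≥ 0.88 → 1.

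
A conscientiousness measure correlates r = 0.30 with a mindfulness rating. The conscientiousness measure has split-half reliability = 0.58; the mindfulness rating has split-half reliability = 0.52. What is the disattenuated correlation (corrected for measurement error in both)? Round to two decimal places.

0.55

r_true = r_obs / √(r_xx · r_yy) = 0.30 / √(0.58 × 0.52) = 0.30 / √0.3016 = 0.30 / 0.5492 ≈ 0.55.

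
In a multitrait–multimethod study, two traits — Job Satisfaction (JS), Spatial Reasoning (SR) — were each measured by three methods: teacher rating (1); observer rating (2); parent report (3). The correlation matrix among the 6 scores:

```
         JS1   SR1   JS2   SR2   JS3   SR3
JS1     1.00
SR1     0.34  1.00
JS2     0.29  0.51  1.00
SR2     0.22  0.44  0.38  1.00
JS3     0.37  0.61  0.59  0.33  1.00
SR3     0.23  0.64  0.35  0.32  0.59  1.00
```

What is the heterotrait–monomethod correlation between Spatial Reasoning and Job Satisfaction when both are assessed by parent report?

0.59

Different traits, same method: r(SR3, JS3) = 0.59.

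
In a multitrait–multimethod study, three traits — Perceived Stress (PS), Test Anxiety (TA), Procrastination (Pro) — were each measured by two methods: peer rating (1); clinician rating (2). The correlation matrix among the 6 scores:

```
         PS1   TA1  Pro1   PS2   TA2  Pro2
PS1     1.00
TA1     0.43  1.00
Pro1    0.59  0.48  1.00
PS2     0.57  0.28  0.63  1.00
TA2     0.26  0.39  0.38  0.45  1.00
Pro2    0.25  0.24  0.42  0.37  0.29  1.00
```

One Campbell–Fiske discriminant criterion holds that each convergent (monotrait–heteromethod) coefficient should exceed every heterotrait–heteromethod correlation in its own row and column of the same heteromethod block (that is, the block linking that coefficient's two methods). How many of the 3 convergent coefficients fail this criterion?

2

Convergent coefficients and their comparison sets:
PS (methods 1·2): 0.57 vs {0.26, 0.28, 0.25, 0.63} → fail.
TA (methods 1·2): 0.39 vs {0.28, 0.26, 0.24, 0.38} → pass.
Pro (methods 1·2): 0.42 vs {0.63, 0.25, 0.38, 0.24} → fail.
2 of 3 fail.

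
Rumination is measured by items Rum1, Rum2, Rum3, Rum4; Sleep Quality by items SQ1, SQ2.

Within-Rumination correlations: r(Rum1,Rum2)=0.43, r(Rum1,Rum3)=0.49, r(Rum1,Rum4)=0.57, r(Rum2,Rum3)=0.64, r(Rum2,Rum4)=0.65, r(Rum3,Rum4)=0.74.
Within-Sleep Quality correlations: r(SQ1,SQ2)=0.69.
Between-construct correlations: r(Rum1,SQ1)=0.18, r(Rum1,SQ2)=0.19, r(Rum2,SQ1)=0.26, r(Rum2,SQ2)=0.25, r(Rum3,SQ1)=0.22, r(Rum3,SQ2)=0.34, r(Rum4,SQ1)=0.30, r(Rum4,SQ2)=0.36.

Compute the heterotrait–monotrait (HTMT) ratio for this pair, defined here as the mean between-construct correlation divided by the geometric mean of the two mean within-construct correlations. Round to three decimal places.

0.413

Mean heterotrait r = 2.10/8 = 0.2625.
Mean within-Rum = 3.52/6 = 0.5867; mean within-SQ = 0.69/1 = 0.6900.
Geometric mean = √(0.5867 × 0.6900) = 0.6363.
HTMT = 0.2625 / 0.6363 = 0.413.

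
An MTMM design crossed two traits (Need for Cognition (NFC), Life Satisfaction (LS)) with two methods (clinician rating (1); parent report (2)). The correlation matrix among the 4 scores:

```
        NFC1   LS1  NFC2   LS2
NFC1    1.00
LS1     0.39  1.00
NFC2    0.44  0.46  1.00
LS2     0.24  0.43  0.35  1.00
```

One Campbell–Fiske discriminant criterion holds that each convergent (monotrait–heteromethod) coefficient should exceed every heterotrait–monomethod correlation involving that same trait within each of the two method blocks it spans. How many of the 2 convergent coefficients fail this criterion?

0

Checking each validity diagonal entry against its comparison values:
NFC (methods 1·2): 0.44 vs {0.39, 0.35} → pass.
LS (methods 1·2): 0.43 vs {0.39, 0.35} → pass.
0 of 2 fail.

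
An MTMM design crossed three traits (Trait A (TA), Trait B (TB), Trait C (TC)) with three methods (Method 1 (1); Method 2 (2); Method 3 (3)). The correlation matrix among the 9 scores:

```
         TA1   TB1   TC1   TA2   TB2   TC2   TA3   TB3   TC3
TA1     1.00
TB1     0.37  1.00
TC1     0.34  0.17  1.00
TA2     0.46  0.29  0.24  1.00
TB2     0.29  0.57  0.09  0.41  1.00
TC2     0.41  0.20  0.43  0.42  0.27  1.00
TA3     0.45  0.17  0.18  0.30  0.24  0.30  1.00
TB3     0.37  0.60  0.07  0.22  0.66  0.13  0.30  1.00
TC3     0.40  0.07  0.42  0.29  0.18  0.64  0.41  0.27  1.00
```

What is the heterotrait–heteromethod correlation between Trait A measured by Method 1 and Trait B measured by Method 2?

Different traits and methods: r(TA1, TB2) = 0.29.

0.29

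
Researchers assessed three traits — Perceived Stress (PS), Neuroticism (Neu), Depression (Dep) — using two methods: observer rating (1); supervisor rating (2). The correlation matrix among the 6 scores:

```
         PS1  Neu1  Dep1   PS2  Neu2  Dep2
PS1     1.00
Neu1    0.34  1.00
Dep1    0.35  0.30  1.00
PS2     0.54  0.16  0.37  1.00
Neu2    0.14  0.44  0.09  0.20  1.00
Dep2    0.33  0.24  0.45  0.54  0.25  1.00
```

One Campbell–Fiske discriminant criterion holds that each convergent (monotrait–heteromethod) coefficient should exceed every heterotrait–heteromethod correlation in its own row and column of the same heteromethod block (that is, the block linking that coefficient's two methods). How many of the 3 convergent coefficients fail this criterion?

0

Checking each validity diagonal entry against its comparison values:
PS (methods 1·2): 0.54 vs {0.14, 0.16, 0.33, 0.37} → pass.
Neu (methods 1·2): 0.44 vs {0.16, 0.14, 0.24, 0.09} → pass.
Dep (methods 1·2): 0.45 vs {0.37, 0.33, 0.09, 0.24} → pass.
0 of 3 fail.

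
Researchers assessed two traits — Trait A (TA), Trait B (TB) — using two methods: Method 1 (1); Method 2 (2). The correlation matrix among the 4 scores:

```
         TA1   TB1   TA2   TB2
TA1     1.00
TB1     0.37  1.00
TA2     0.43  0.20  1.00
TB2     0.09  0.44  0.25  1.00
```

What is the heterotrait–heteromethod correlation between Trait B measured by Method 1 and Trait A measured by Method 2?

Different traits and methods: r(TB1, TA2) = 0.20.

0.20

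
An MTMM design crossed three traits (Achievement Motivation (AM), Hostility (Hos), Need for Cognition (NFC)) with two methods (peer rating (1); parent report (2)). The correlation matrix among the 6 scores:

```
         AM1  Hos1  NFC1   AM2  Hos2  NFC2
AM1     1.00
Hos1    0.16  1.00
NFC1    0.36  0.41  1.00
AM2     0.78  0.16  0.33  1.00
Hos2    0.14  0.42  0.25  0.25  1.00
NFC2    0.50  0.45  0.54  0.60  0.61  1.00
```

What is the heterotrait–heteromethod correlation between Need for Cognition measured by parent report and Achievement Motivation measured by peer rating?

Different traits and methods: r(NFC2, AM1) = 0.50.

0.50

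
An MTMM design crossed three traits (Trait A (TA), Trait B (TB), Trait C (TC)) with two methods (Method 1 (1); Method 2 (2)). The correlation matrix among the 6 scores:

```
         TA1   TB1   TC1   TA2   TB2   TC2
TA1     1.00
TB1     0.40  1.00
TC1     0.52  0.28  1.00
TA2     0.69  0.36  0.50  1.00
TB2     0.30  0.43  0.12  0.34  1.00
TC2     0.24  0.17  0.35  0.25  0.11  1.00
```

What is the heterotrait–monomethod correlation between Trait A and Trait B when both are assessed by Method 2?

Different traits, same method: r(TA2, TB2) = 0.34.

0.34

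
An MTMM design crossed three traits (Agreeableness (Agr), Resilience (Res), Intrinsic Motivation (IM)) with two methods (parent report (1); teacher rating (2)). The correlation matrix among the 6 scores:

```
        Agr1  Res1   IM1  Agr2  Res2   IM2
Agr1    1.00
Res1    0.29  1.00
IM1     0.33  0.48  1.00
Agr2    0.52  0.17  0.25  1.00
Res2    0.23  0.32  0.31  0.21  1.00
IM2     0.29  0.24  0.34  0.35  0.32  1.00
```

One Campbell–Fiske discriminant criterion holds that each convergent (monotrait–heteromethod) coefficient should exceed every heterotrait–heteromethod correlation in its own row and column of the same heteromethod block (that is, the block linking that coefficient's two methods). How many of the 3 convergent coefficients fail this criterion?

Convergent coefficients and their comparison sets:
Agr (methods 1·2): 0.52 vs {0.23, 0.17, 0.29, 0.25} → pass.
Res (methods 1·2): 0.32 vs {0.17, 0.23, 0.24, 0.31} → pass.
IM (methods 1·2): 0.34 vs {0.25, 0.29, 0.31, 0.24} → pass.
0 of 3 fail.

0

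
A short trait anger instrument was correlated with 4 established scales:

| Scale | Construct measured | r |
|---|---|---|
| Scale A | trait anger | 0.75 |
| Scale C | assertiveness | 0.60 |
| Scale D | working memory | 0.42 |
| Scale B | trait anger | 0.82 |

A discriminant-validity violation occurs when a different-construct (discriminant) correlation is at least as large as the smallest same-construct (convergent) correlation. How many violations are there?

Convergent (same construct = trait anger): Scale A, Scale B.
Smallest convergent = 0.75. Discriminant values: 0.60, 0.42; count ≥ 0.75 → 0.

0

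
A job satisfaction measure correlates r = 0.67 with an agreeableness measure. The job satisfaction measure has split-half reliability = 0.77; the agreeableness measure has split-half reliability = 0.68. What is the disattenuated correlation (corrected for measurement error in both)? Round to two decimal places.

r_true = r_obs / √(r_xx · r_yy) = 0.67 / √(0.77 × 0.68) = 0.67 / √0.5236 = 0.67 / 0.7236 ≈ 0.93.

0.93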